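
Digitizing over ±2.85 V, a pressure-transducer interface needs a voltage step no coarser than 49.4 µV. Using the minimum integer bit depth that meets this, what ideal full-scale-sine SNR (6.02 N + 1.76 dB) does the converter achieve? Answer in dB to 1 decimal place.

Span: 2.85 V − (-2.85 V) = 5.7 V.
Required number of levels: 5.7/49.4 µV = 115380; smallest N with 2^N ≥ that is 17.
Ideal SNR at N = 17: 6.02·17 + 1.76 = 104.1 dB.

104.1 dB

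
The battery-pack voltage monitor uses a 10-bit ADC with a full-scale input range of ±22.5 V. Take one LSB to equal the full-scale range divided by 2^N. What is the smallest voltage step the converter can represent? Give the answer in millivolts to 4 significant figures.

Full-scale range = 22.5 V − (-22.5 V) = 45 V.
Number of codes = 2^10 = 1024.
LSB = 45 V ÷ 2^10 = 45/1024 V = 43.95 mV.

43.95 mV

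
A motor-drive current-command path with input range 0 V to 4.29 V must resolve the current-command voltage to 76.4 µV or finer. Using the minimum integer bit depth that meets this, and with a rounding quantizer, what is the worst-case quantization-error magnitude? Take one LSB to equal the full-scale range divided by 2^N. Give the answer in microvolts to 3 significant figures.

32.7 µV

Full-scale range = 4.29 V.
Required number of levels: 4.29/76.4 µV = 56152; smallest N with 2^N ≥ that is 16.
LSB = 4.29 V / 2^16 = 65.460 µV.
Max error for round-to-nearest is LSB/2 = 32.7 µV.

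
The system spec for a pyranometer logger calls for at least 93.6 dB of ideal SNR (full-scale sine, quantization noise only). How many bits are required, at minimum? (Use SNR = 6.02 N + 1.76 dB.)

16 bits

6.02 N + 1.76 ≥ 93.6 gives N ≥ 15.256, so the minimum integer is 16.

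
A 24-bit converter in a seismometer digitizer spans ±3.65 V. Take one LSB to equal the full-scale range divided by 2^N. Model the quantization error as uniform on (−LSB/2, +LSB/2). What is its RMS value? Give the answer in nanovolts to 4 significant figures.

Range = 3.65 − (-3.65) = 7.3 V.
LSB = 7.3 V / 2^24 = 435.114 nV.
σ_q = LSB/√12 = 435.114 nV/3.4641 = 125.6 nV.

125.6 nV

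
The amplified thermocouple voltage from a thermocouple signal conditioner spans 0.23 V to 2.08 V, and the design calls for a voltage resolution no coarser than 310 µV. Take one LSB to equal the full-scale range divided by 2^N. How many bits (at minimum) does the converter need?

13 bits

Full-scale range = 2.08 V − (0.23 V) = 1.85 V.
Levels needed ≥ 1.85/310 µV = 5968. 2^13 = 8192 suffices, so N_min = 13.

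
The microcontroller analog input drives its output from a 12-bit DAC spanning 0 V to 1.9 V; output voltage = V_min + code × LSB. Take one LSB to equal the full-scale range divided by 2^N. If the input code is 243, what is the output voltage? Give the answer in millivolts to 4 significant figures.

V_FS = 1.9 V. LSB = 1.9 V / 2^12.
Output = V_min + (243/4096) × range = 0 + 0.0593262 × 1.9 V
      = 0 + 0.112720 = 0.112720 V.

112.7 mV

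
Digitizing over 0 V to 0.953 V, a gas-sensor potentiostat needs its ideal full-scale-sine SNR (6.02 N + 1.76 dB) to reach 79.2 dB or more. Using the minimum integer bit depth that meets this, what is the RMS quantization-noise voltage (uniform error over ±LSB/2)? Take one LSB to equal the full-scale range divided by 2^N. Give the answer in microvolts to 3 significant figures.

33.6 µV

Full-scale range = 0.953 V.
6.02 N + 1.76 ≥ 79.2 gives N ≥ 12.864, so the minimum integer is 13.
LSB = 0.953 V ÷ 2^13 = 0.953/8192 V = 116.33 µV.
σ_q = LSB/√12 = 116.33 µV/3.4641 = 33.6 µV.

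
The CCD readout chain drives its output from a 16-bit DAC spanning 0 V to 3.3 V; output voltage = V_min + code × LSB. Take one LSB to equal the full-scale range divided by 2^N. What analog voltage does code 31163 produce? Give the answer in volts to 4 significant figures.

1.569 V

Span = 3.3 V. LSB = 3.3 V / 2^16.
V_out = 0 + 31163 × (3.3/65536) V
      = 0 + 1.56918 = 1.56918 V.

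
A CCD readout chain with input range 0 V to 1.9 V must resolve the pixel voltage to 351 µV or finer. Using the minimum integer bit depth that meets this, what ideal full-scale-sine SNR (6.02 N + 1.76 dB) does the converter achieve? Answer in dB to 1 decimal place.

80.0 dB

Full-scale range = 1.9 V.
1.9 V / 351 µV = 5413. Since 2^12 = 4096 and 2^13 = 8192, N = 13.
Ideal SNR at N = 13: 6.02·13 + 1.76 = 80.0 dB.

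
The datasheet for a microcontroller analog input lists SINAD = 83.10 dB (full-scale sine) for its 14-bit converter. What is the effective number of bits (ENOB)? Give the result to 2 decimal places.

13.51 bits

ENOB = (SINAD − 1.76) / 6.02 = (83.10 − 1.76) / 6.02 = 81.34 / 6.02 = 13.5116.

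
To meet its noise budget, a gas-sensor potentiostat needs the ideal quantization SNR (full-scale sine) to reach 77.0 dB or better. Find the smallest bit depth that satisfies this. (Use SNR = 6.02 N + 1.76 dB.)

6.02 N + 1.76 ≥ 77.0 gives N ≥ 12.498, so the minimum integer is 13.

13 bits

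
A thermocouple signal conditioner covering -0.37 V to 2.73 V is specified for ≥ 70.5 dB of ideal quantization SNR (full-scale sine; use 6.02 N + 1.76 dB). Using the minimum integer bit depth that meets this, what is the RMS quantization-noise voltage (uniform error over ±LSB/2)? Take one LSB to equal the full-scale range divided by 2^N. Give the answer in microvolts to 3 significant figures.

Span: 2.73 V − (-0.37 V) = 3.1 V.
N ≥ (70.5 − 1.76)/6.02 = 11.419 → N_min = 12.
LSB = 3.1 V ÷ 2^12 = 3.1/4096 V = 0.75684 mV.
σ_q = LSB/√12 = 0.75684 mV/3.4641 = 218 µV.

218 µV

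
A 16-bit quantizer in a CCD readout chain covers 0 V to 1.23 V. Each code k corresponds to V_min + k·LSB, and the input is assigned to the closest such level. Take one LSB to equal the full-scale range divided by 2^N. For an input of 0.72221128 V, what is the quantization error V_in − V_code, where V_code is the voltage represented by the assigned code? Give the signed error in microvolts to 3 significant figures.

V_FS = 1.23 V. LSB = 1.23 V / 2^16 ≈ 18.77 µV.
(V_in − V_min)/LSB = (0.72221128 − (0)) × 65536/1.23 = 38480.3565 → nearest code k = 38480.
Reconstructed level: 0 + 38480 × 1.23/65536 V = 0.72220458984 V.
V_in − V_code = 0.72221128 − (0.72220458984) = +6.69 µV.

+6.69 µV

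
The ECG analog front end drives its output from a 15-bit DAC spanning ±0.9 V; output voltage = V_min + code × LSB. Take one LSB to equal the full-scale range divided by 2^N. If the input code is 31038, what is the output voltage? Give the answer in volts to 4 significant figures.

0.8050 V

The full-scale span is 0.9 − (-0.9) = 1.8 V. LSB = 1.8 V / 2^15.
V_out = V_min + code × LSB = -0.9 V + 31038 × 1.8 V / 32768
      = -0.9 + 1.70497 = 0.804968 V.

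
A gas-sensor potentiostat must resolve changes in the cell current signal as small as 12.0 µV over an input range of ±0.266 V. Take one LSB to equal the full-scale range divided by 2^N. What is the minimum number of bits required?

Range = 0.266 − (-0.266) = 0.532 V.
Need 2^N ≥ 0.532 V / 12.0 µV = 44330 → N_min = 16.

16 bits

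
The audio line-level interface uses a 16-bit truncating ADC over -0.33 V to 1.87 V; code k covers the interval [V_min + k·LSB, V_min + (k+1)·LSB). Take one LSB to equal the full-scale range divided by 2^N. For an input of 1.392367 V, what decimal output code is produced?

51307

Full-scale range = 1.87 V − (-0.33 V) = 2.2 V. LSB = 2.2 V / 2^16 ≈ 33.57 µV.
V_in − V_min = 1.392367 − (-0.33) = 1.722367 V.
Divide by LSB: 1.722367 × 65536/2.2 = 51307.7471.
Truncating gives code 51307.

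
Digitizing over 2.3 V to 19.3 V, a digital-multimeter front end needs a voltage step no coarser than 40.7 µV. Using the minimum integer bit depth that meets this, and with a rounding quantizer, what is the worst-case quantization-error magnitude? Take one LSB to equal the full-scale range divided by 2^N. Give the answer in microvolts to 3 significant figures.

Range = 19.3 − (2.3) = 17 V.
Need 2^N ≥ 17 V / 40.7 µV = 417700 → N_min = 19.
Step size = 17/524288 V = 32.425 µV.
|e|_max = LSB/2 = 16.2 µV.

16.2 µV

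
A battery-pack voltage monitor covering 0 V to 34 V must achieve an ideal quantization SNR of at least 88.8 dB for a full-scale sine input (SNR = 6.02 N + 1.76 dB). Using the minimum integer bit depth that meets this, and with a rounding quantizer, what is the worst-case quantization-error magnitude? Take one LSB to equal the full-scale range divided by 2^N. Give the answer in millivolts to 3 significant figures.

0.519 mV

Range is 34 V.
Solving 6.02 N ≥ 88.8 − 1.76: N ≥ 14.458. Round up → N = 15.
LSB = 34 V / 2^15 = 1.0376 mV.
Max error for round-to-nearest is LSB/2 = 0.519 mV.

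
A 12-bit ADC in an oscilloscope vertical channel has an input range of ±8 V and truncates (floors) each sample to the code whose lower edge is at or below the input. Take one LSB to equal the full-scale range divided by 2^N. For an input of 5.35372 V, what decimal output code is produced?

Full-scale range = 8 V − (-8 V) = 16 V. LSB = 16 V / 2^12 ≈ 3.906 mV.
V_in − V_min = 5.35372 − (-8) = 13.35372 V.
Divide by LSB: 13.35372 × 4096/16 = 3418.5523.
Truncating gives code 3418.

3418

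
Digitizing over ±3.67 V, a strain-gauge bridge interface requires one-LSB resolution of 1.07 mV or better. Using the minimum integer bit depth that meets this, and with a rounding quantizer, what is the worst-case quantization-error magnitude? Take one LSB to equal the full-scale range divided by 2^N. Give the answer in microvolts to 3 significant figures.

The full-scale span is 3.67 − (-3.67) = 7.34 V.
Required number of levels: 7.34/1.07 mV = 6859.8; smallest N with 2^N ≥ that is 13.
Step size = 7.34/8192 V = 0.89600 mV.
Max error for round-to-nearest is LSB/2 = 448 µV.

448 µV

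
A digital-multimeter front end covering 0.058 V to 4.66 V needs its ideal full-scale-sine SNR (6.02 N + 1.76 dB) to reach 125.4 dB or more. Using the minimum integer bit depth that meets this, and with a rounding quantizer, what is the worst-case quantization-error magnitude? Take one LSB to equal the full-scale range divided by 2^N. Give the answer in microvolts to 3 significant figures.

1.10 µV

The full-scale span is 4.66 − (0.058) = 4.602 V.
Solving 6.02 N ≥ 125.4 − 1.76: N ≥ 20.538. Round up → N = 21.
One LSB is 4.602 V / 2097152 = 2.1944 µV.
|e|_max = LSB/2 = 1.10 µV.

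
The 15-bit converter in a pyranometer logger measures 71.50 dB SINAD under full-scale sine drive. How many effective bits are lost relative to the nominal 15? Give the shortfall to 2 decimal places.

3.42 bits

N_eff = (71.50 − 1.76)/6.02 = 11.5847 bits.
15 − 11.5847 = 3.42 bits below nominal.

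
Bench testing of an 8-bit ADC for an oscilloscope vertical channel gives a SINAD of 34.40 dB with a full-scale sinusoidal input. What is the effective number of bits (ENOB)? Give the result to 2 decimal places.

5.42 bits

ENOB = (34.40 − 1.76)/6.02 = 5.4219 bits.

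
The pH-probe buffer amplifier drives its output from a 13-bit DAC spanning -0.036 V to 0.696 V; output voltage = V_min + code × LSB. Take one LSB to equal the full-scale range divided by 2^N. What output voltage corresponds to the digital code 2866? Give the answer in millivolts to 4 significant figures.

220.1 mV

Span: 0.696 V − (-0.036 V) = 0.732 V. LSB = 0.732 V / 2^13.
V_out = -0.036 + 2866 × (0.732/8192) V
      = -0.036 + 0.256093 = 0.220093 V.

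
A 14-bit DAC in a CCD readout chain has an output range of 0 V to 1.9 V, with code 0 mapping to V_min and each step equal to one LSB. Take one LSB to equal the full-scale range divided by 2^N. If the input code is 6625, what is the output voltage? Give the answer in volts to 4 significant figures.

Range is 1.9 V. LSB = 1.9 V / 2^14.
V_out = 0 + 6625 × (1.9/16384) V
      = 0 V + 0.768280 V = 0.768280 V.

0.7683 V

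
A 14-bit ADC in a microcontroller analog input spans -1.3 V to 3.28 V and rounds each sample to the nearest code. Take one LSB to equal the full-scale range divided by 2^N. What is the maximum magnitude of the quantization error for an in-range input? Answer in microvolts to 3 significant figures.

Range = 3.28 − (-1.3) = 4.58 V.
Step size = 4.58/16384 V = 279.54 µV.
Worst-case error for round-to-nearest is half an LSB: 140 µV.

140 µV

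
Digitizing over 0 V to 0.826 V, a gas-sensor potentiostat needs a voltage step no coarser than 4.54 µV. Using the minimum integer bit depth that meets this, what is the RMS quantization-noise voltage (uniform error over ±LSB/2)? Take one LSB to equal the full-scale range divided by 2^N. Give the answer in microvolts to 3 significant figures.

0.910 µV

Range is 0.826 V.
Levels needed ≥ 0.826/4.54 µV = 181900. 2^18 = 262144 suffices, so N_min = 18.
Step size = 0.826/262144 V = 3.1509 µV.
RMS noise = LSB/√12 = 0.910 µV.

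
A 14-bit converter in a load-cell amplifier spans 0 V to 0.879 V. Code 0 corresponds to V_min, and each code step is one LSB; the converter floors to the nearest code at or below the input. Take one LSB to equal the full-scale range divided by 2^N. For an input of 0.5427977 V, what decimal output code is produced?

10117

Range is 0.879 V. LSB = 0.879 V / 2^14 ≈ 53.65 µV.
V_in − V_min = 0.5427977 − (0) = 0.5427977 V.
Divide by LSB: 0.5427977 × 16384/0.879 = 10117.4033.
Truncating gives code 10117.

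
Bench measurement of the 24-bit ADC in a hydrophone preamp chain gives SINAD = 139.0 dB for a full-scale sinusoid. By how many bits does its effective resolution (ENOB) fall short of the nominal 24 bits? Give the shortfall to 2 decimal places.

1.20 bits

ENOB = (SINAD − 1.76)/6.02 = (139.0 − 1.76)/6.02 = 22.7973 bits.
24 − 22.7973 = 1.20 bits below nominal.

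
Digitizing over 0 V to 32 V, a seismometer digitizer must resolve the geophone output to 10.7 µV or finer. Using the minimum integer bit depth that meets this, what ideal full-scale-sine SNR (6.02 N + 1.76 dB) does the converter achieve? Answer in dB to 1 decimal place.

134.2 dB

Range is 32 V.
Need 2^N ≥ 32 V / 10.7 µV = 2.991e6 → N_min = 22.
Ideal SNR at N = 22: 6.02·22 + 1.76 = 134.2 dB.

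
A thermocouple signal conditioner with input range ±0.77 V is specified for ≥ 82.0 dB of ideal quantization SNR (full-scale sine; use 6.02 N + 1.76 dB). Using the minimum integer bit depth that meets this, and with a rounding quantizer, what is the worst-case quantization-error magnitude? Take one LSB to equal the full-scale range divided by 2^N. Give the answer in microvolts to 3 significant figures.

Span: 0.77 V − (-0.77 V) = 1.54 V.
Required N = ⌈(82.0 − 1.76)/6.02⌉ = ⌈13.329⌉ = 14.
LSB = 1.54 V ÷ 2^14 = 1.54/16384 V = 93.994 µV.
Max error for round-to-nearest is LSB/2 = 47.0 µV.

47.0 µV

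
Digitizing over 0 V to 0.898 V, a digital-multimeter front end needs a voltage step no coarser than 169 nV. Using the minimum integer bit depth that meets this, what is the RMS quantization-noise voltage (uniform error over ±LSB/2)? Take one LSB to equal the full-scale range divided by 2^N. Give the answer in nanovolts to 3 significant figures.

30.9 nV

Full-scale range = 0.898 V.
Levels needed ≥ 0.898/169 nV = 5.314e6. 2^23 = 8388608 suffices, so N_min = 23.
One LSB is 0.898 V / 8388608 = 107.05 nV.
RMS noise = LSB/√12 = 30.9 nV.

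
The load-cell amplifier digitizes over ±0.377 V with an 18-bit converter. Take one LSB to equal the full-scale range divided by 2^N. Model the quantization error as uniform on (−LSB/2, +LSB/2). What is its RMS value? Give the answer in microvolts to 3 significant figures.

Range = 0.377 − (-0.377) = 0.754 V.
LSB = 0.754 V / 2^18 = 2.8763 µV.
σ_q = LSB/√12 = 2.8763 µV/3.4641 = 0.830 µV.

0.830 µV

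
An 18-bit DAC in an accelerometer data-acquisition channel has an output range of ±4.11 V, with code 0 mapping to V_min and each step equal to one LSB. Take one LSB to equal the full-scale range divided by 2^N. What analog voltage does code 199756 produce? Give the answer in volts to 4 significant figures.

Range = 4.11 − (-4.11) = 8.22 V. LSB = 8.22 V / 2^18.
V_out = -4.11 + 199756 × (8.22/262144) V
      = -4.11 V + 6.26371 V = 2.15371 V.

2.154 V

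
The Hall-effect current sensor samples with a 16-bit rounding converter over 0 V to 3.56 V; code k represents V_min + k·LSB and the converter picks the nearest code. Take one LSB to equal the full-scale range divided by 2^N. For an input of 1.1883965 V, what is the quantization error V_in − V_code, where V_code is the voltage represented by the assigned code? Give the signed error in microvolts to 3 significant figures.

V_FS = 3.56 V. LSB = 3.56 V / 2^16 ≈ 54.32 µV.
Position in LSBs: (1.1883965 − (0)) × 65536/3.56 = 21877.1778; rounding gives k = 21877.
Reconstructed level: 0 + 21877 × 3.56/65536 V = 1.1883868408 V.
e = 1.1883965 − (1.1883868408) = +9.66 µV.

+9.66 µV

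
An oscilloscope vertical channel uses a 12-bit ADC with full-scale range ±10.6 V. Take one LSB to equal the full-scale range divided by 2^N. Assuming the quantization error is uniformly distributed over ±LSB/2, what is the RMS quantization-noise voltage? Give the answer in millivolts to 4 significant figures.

1.494 mV

Span: 10.6 V − (-10.6 V) = 21.2 V.
Step size = 21.2/4096 V = 5.17578 mV.
V_rms = LSB/√12 = 5.17578 mV / √12 = 1.494 mV.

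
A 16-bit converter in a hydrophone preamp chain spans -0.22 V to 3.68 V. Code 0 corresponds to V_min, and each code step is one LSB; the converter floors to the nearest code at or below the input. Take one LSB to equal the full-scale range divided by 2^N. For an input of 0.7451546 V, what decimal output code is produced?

Full-scale range = 3.68 V − (-0.22 V) = 3.9 V. LSB = 3.9 V / 2^16 ≈ 59.51 µV.
V_in − V_min = 0.7451546 − (-0.22) = 0.9651546 V.
Divide by LSB: 0.9651546 × 65536/3.9 = 16218.5569.
Truncating gives code 16218.

16218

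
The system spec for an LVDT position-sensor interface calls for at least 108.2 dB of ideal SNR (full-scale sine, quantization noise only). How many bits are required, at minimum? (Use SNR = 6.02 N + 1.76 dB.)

N ≥ (108.2 − 1.76)/6.02 = 17.681 → N_min = 18.

18 bits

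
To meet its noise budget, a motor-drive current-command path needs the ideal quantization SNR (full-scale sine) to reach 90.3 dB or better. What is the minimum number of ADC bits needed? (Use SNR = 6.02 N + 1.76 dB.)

Solving 6.02 N ≥ 90.3 − 1.76: N ≥ 14.708. Round up → N = 15.

15 bits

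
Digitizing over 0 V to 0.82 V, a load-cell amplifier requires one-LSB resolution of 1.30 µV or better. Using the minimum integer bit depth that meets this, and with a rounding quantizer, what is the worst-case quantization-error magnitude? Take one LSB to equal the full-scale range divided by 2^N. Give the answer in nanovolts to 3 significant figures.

391 nV

V_FS = 0.82 V.
Levels needed ≥ 0.82/1.30 µV = 630800. 2^20 = 1048576 suffices, so N_min = 20.
LSB = 0.82 V / 2^20 = 0.78201 µV.
Half an LSB is 391 nV.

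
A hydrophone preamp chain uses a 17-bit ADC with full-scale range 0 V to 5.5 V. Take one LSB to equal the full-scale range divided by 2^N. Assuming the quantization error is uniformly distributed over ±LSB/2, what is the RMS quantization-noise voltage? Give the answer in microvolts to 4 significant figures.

Range is 5.5 V.
LSB = 5.5 V / 2^17 = 41.9617 µV.
For a uniform distribution on [−LSB/2, +LSB/2], V_rms = LSB/√12 = 41.9617 µV/3.4641 = 12.11 µV.

12.11 µV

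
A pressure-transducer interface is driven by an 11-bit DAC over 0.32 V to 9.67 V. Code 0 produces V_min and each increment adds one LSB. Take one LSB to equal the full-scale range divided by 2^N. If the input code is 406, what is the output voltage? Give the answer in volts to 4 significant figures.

Range = 9.67 − (0.32) = 9.35 V. LSB = 9.35 V / 2^11.
V_out = V_min + code × LSB = 0.32 V + 406 × 9.35 V / 2048
      = 0.32 V + 1.85356 V = 2.17356 V.

2.174 V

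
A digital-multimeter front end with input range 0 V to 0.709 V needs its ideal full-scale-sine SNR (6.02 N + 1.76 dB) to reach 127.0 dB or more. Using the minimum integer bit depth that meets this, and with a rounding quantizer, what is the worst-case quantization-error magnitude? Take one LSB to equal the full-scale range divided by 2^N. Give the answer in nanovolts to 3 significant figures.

Range is 0.709 V.
6.02 N + 1.76 ≥ 127.0 gives N ≥ 20.804, so the minimum integer is 21.
LSB = 0.709 V / 2^21 = 338.08 nV.
Max error for round-to-nearest is LSB/2 = 169 nV.

169 nV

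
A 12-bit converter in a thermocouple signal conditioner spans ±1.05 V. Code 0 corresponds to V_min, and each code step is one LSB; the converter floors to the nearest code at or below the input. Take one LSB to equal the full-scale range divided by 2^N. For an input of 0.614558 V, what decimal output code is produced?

The full-scale span is 1.05 − (-1.05) = 2.1 V. LSB = 2.1 V / 2^12 ≈ 0.5127 mV.
V_in − V_min = 0.614558 − (-1.05) = 1.664558 V.
Divide by LSB: 1.664558 × 4096/2.1 = 3246.6807.
Truncating gives code 3246.

3246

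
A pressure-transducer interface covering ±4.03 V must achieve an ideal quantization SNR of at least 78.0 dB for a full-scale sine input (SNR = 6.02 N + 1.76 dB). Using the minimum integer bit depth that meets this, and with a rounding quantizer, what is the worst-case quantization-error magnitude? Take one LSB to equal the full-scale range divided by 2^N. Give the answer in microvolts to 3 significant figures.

492 µV

The full-scale span is 4.03 − (-4.03) = 8.06 V.
Required N = ⌈(78.0 − 1.76)/6.02⌉ = ⌈12.664⌉ = 13.
One LSB is 8.06 V / 8192 = 0.98389 mV.
|e|_max = LSB/2 = 492 µV.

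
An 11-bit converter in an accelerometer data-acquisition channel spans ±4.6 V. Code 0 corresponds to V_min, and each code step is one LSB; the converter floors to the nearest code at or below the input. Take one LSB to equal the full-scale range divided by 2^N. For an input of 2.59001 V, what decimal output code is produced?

1600

Range = 4.6 − (-4.6) = 9.2 V. LSB = 9.2 V / 2^11 ≈ 4.492 mV.
(V_in − V_min) × 2^11/range = (2.59001 − (-4.6)) × 2048/9.2 = 1600.559.
Floor → code = 1600.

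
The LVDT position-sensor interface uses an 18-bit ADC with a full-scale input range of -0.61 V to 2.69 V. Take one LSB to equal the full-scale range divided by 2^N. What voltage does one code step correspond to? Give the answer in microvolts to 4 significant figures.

The full-scale span is 2.69 − (-0.61) = 3.3 V.
Number of codes = 2^18 = 262144.
LSB = 3.3 V / 2^18 = 12.59 µV.

12.59 µV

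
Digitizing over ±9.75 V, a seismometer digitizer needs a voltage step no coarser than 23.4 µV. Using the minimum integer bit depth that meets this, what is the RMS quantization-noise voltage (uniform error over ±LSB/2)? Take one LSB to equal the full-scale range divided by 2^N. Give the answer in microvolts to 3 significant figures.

Range = 9.75 − (-9.75) = 19.5 V.
Levels needed ≥ 19.5/23.4 µV = 833300. 2^20 = 1048576 suffices, so N_min = 20.
LSB = 19.5 V / 2^20 = 18.597 µV.
σ_q = LSB/√12 = 18.597 µV/3.4641 = 5.37 µV.

5.37 µV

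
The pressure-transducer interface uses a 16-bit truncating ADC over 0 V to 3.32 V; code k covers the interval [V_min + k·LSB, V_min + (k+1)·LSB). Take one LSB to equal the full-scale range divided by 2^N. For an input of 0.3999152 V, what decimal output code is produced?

Span = 3.32 V. LSB = 3.32 V / 2^16 ≈ 50.66 µV.
V_in − V_min = 0.3999152 − (0) = 0.3999152 V.
Divide by LSB: 0.3999152 × 65536/3.32 = 7894.2297.
Truncating gives code 7894.

7894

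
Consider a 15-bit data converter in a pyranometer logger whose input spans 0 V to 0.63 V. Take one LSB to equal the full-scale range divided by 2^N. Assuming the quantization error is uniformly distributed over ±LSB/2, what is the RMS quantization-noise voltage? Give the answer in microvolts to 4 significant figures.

5.550 µV

V_FS = 0.63 V.
LSB = 0.63 V ÷ 2^15 = 0.63/32768 V = 19.2261 µV.
V_rms = LSB/√12 = 19.2261 µV / √12 = 5.550 µV.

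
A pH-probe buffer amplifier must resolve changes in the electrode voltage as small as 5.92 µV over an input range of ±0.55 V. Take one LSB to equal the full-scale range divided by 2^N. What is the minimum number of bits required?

18 bits

Range = 0.55 − (-0.55) = 1.1 V.
1.1 V / 5.92 µV = 185800. Since 2^17 = 131072 and 2^18 = 262144, N = 18.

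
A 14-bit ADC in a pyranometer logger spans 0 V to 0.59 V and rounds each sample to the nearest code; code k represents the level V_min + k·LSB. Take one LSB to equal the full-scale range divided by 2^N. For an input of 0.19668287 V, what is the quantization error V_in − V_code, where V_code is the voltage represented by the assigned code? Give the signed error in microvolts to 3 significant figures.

V_FS = 0.59 V. LSB = 0.59 V / 2^14 ≈ 36.01 µV.
(V_in − V_min)/LSB = (0.19668287 − (0)) × 16384/0.59 = 5461.7833 → nearest code k = 5462.
Reconstructed level: 0 + 5462 × 0.59/16384 V = 0.19669067383 V.
e = 0.19668287 − (0.19669067383) = −7.80 µV.

−7.80 µV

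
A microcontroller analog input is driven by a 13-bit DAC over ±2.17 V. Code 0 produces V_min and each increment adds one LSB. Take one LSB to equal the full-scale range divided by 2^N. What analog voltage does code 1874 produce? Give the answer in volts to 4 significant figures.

-1.177 V

Full-scale range = 2.17 V − (-2.17 V) = 4.34 V. LSB = 4.34 V / 2^13.
Output = V_min + (1874/8192) × range = -2.17 + 0.228760 × 4.34 V
      = -2.17 + 0.992817 = -1.17718 V.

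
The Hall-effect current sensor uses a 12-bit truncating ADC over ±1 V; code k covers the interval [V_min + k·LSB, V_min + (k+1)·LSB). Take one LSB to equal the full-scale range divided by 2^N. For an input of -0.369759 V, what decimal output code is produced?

1290

The full-scale span is 1 − (-1) = 2 V. LSB = 2 V / 2^12 ≈ 488.3 µV.
(V_in − V_min) × 2^12/range = (-0.369759 − (-1)) × 4096/2 = 1290.734.
Floor → code = 1290.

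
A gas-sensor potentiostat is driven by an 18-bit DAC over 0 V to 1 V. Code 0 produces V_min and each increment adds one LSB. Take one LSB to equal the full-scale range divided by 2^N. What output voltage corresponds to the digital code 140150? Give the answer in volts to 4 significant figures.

V_FS = 1 V. LSB = 1 V / 2^18.
V_out = 0 + 140150 × (1/262144) V
      = 0 + 0.534630 = 0.534630 V.

0.5346 V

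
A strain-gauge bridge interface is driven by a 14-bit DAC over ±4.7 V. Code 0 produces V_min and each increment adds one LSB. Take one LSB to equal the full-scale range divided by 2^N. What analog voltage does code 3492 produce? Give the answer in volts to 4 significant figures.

Span: 4.7 V − (-4.7 V) = 9.4 V. LSB = 9.4 V / 2^14.
V_out = -4.7 + 3492 × (9.4/16384) V
      = -4.7 V + 2.00347 V = -2.69653 V.

-2.697 V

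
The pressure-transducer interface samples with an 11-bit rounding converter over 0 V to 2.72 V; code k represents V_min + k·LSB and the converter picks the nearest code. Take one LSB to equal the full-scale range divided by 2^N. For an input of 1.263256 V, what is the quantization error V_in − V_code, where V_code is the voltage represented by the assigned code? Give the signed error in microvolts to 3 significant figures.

Range is 2.72 V. LSB = 2.72 V / 2^11 ≈ 1.328 mV.
(1.263256 − (0)) / LSB = 1.263256 × 2048/2.72 = 951.1575. Nearest integer: k = 951.
V_code = 0 + (951/2048) × 2.72 = 1.263046875 V.
Error = V_in − V_code = 1.263256 − (1.263046875) = +209 µV.

+209 µV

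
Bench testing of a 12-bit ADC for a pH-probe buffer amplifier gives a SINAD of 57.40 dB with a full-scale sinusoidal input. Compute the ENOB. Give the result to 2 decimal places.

9.24 bits

Inverting SNR = 6.02 N + 1.76: N_eff = (57.40 − 1.76)/6.02 = 9.2425.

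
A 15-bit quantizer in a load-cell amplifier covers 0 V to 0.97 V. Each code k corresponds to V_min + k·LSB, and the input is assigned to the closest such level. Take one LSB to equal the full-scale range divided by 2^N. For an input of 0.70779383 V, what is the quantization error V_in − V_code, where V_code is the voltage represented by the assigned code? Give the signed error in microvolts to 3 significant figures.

+8.80 µV

Full-scale range = 0.97 V. LSB = 0.97 V / 2^15 ≈ 29.60 µV.
(V_in − V_min)/LSB = (0.70779383 − (0)) × 32768/0.97 = 23910.2971 → nearest code k = 23910.
Reconstructed level: 0 + 23910 × 0.97/32768 V = 0.70778503418 V.
V_in − V_code = 0.70779383 − (0.70778503418) = +8.80 µV.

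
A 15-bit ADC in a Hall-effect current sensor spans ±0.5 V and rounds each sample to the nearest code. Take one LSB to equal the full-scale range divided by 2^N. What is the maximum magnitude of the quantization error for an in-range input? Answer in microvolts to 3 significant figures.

The full-scale span is 0.5 − (-0.5) = 1 V.
LSB = 1 V ÷ 2^15 = 1/32768 V = 30.518 µV.
|e|_max = LSB/2 = 15.3 µV.

15.3 µV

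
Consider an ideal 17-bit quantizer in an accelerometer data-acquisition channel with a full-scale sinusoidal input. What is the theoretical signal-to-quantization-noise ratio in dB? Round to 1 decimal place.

104.1 dB

For an ideal N-bit converter with full-scale sine input, SNR = 6.02 N + 1.76 dB. SNR = 6.02 × 17 + 1.76 = 102.34 + 1.76 = 104.10 dB.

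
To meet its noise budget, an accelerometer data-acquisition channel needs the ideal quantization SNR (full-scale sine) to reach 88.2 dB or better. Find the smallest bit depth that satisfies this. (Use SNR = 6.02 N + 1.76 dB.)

Solving 6.02 N ≥ 88.2 − 1.76: N ≥ 14.359. Round up → N = 15.

15 bits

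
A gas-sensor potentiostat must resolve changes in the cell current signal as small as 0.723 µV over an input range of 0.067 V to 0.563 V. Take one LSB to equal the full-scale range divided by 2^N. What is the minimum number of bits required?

Range = 0.563 − (0.067) = 0.496 V.
0.496 V / 0.723 µV = 686000. Since 2^19 = 524288 and 2^20 = 1048576, N = 20.

20 bits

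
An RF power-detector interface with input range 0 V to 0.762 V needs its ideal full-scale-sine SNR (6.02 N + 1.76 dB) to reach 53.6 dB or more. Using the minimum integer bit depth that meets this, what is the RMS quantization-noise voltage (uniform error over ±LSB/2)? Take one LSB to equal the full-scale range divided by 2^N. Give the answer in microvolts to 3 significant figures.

Full-scale range = 0.762 V.
Solving 6.02 N ≥ 53.6 − 1.76: N ≥ 8.611. Round up → N = 9.
LSB = 0.762 V ÷ 2^9 = 0.762/512 V = 1.4883 mV.
σ_q = LSB/√12 = 1.4883 mV/3.4641 = 430 µV.

430 µV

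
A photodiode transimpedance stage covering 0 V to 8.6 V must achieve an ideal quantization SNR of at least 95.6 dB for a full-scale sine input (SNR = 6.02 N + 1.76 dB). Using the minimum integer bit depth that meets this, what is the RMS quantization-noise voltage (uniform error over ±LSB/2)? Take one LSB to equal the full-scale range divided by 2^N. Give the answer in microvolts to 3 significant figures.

37.9 µV

Range is 8.6 V.
N ≥ (95.6 − 1.76)/6.02 = 15.588 → N_min = 16.
LSB = 8.6 V ÷ 2^16 = 8.6/65536 V = 131.23 µV.
V_rms = LSB/√12 = 37.9 µV.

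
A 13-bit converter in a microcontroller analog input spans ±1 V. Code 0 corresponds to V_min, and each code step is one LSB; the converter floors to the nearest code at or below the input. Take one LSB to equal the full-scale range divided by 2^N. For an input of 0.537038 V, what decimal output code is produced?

Range = 1 − (-1) = 2 V. LSB = 2 V / 2^13 ≈ 244.1 µV.
(V_in − V_min) × 2^13/range = (0.537038 − (-1)) × 8192/2 = 6295.708.
Floor → code = 6295.

6295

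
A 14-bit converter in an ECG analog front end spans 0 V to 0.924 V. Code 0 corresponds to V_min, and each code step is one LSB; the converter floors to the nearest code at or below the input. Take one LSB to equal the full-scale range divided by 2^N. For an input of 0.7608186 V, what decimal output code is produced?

V_FS = 0.924 V. LSB = 0.924 V / 2^14 ≈ 56.40 µV.
(V_in − V_min) × 2^14/range = (0.7608186 − (0)) × 16384/0.924 = 13490.532.
Floor → code = 13490.

13490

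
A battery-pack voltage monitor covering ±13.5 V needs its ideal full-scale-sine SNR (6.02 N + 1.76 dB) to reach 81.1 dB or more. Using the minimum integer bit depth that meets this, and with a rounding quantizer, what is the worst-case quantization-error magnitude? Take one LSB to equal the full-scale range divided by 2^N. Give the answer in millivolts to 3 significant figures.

0.824 mV

The full-scale span is 13.5 − (-13.5) = 27 V.
Required N = ⌈(81.1 − 1.76)/6.02⌉ = ⌈13.179⌉ = 14.
LSB = 27 V / 2^14 = 1.6479 mV.
|e|_max = LSB/2 = 0.824 mV.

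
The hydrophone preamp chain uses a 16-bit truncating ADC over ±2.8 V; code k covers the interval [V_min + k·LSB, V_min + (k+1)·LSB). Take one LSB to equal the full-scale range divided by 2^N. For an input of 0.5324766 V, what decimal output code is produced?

38999

The full-scale span is 2.8 − (-2.8) = 5.6 V. LSB = 5.6 V / 2^16 ≈ 85.45 µV.
code = ⌊(V_in − V_min)/LSB⌋ = ⌊(V_in − V_min) × 2^16 / range⌋
     = ⌊(0.5324766 − (-2.8)) × 65536 / 5.6⌋ = ⌊3.3324766 × 65536/5.6⌋
     = ⌊38999.498⌋ = 38999.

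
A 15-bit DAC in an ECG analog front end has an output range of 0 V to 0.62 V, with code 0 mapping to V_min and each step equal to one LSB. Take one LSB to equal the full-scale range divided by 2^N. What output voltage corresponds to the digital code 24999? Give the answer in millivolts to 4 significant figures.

473.0 mV

Full-scale range = 0.62 V. LSB = 0.62 V / 2^15.
V_out = 0 + 24999 × (0.62/32768) V
      = 0 + 0.473004 = 0.473004 V.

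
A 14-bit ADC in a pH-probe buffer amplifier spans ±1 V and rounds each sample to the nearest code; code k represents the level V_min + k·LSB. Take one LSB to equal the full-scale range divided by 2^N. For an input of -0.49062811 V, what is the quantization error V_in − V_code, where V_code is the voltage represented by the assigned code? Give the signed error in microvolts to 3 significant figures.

Range = 1 − (-1) = 2 V. LSB = 2 V / 2^14 ≈ 122.1 µV.
Position in LSBs: (-0.49062811 − (-1)) × 16384/2 = 4172.7745; rounding gives k = 4173.
Reconstructed level: -1 + 4173 × 2/16384 V = -0.49060058594 V.
V_in − V_code = -0.49062811 − (-0.49060058594) = −27.5 µV.

−27.5 µV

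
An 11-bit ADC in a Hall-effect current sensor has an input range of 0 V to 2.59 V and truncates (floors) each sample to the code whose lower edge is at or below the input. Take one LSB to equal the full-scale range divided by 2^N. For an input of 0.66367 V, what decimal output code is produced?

Span = 2.59 V. LSB = 2.59 V / 2^11 ≈ 1.265 mV.
V_in − V_min = 0.66367 − (0) = 0.66367 V.
Divide by LSB: 0.66367 × 2048/2.59 = 524.7862.
Truncating gives code 524.

524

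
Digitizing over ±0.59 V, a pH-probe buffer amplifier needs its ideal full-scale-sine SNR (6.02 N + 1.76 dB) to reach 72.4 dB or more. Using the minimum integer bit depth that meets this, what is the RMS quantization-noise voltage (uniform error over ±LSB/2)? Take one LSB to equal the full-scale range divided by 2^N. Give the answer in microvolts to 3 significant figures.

Full-scale range = 0.59 V − (-0.59 V) = 1.18 V.
Solving 6.02 N ≥ 72.4 − 1.76: N ≥ 11.734. Round up → N = 12.
One LSB is 1.18 V / 4096 = 288.09 µV.
RMS noise = LSB/√12 = 83.2 µV.

83.2 µV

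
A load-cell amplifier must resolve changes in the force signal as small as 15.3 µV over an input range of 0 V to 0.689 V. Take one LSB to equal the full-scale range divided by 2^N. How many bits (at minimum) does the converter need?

16 bits

V_FS = 0.689 V.
Need 2^N ≥ 0.689 V / 15.3 µV = 45030 → N_min = 16.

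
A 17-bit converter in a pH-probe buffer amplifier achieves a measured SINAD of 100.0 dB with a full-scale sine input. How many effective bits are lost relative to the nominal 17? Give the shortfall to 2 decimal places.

N_eff = (100.0 − 1.76)/6.02 = 16.3189 bits.
Shortfall = 17 − 16.3189 = 0.6811 bits.

0.68 bits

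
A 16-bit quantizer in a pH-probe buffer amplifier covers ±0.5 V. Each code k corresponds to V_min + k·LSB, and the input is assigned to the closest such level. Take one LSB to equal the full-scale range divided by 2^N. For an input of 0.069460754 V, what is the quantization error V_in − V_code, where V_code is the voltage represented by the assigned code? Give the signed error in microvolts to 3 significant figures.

The full-scale span is 0.5 − (-0.5) = 1 V. LSB = 1 V / 2^16 ≈ 15.26 µV.
(0.069460754 − (-0.5)) / LSB = 0.569460754 × 65536/1 = 37320.1800. Nearest integer: k = 37320.
Reconstructed level: -0.5 + 37320 × 1/65536 V = 0.069458007813 V.
e = 0.069460754 − (0.069458007813) = +2.75 µV.

+2.75 µV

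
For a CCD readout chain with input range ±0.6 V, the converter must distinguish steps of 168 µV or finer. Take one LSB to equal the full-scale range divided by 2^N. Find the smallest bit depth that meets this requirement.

13 bits

Full-scale range = 0.6 V − (-0.6 V) = 1.2 V.
Required number of levels: 1.2/168 µV = 7142.9; smallest N with 2^N ≥ that is 13.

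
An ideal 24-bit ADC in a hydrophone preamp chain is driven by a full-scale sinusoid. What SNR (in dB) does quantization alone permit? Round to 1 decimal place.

SNR = 6.02·24 + 1.76 = 146.24 dB.

146.2 dB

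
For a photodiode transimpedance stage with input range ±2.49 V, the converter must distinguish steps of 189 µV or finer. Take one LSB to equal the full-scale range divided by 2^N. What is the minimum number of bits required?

15 bits

Full-scale range = 2.49 V − (-2.49 V) = 4.98 V.
Required number of levels: 4.98/189 µV = 26349; smallest N with 2^N ≥ that is 15.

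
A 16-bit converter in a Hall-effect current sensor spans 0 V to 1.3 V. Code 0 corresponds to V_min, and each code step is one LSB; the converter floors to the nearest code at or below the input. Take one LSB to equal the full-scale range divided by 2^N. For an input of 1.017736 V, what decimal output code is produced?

Range is 1.3 V. LSB = 1.3 V / 2^16 ≈ 19.84 µV.
(V_in − V_min) × 2^16/range = (1.017736 − (0)) × 65536/1.3 = 51306.420.
Floor → code = 51306.

51306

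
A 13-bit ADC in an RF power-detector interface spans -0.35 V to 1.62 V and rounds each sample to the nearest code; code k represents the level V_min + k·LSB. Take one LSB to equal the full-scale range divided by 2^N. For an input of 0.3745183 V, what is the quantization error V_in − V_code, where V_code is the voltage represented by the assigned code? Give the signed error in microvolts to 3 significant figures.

−43.5 µV

The full-scale span is 1.62 − (-0.35) = 1.97 V. LSB = 1.97 V / 2^13 ≈ 240.5 µV.
Position in LSBs: (0.3745183 − (-0.35)) × 8192/1.97 = 3012.8192; rounding gives k = 3013.
V_code = -0.35 + (3013/8192) × 1.97 = 0.3745617676 V.
Error = V_in − V_code = 0.3745183 − (0.3745617676) = −43.5 µV.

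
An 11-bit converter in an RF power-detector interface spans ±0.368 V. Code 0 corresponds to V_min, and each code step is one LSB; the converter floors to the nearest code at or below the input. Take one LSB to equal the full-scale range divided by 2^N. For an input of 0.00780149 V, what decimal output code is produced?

Full-scale range = 0.368 V − (-0.368 V) = 0.736 V. LSB = 0.736 V / 2^11 ≈ 359.4 µV.
(V_in − V_min) × 2^11/range = (0.00780149 − (-0.368)) × 2048/0.736 = 1045.708.
Floor → code = 1045.

1045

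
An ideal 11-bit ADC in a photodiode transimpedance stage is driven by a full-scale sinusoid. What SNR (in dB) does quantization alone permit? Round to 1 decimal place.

68.0 dB

Ideal quantization SNR: 6.02 × 11 + 1.76 dB = 68.0 dB.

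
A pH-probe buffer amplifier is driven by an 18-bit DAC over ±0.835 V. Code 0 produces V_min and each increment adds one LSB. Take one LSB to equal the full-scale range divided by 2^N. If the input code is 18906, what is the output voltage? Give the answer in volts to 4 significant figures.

-0.7146 V

Span: 0.835 V − (-0.835 V) = 1.67 V. LSB = 1.67 V / 2^18.
Output = V_min + (18906/262144) × range = -0.835 + 0.0721207 × 1.67 V
      = -0.835 V + 0.120442 V = -0.714558 V.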